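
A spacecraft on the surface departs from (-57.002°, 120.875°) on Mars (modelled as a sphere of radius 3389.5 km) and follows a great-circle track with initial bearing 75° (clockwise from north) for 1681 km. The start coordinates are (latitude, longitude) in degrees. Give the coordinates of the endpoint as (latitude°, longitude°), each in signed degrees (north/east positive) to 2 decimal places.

Angular distance δ = d/R = 1681/3389.5 = 0.49594 rad; initial bearing θ = 1.3090 rad.
sin φ₂ = sin φ₁ cos δ + cos φ₁ sin δ cos θ = (-0.8387)(0.8795) + (0.5446)(0.4759)(0.2588) = -0.6706, so φ₂ = -42.11°.
Δλ = atan2(sin θ sin δ cos φ₁, cos δ − sin φ₁ sin φ₂) = atan2(0.2503, 0.3171) = 38.287°.
λ₂ = 120.875° + 38.287° = 159.16°.

-42.11°, 159.16°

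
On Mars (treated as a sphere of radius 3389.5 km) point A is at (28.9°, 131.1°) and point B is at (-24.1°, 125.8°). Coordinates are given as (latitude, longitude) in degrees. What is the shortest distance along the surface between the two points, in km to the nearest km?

3150 km

With latitudes φ₁ = 28.900°, φ₂ = -24.100° and longitude difference Δλ = -5.300°:
Haversine: a = sin²(Δφ/2) + cos φ₁ cos φ₂ sin²(Δλ/2) = 0.1991 + (0.8755)(0.9128)(0.0021) = 0.20080.
Central angle c = 2·arcsin(√a) = 0.92930 rad.
Distance = R·c = 3389.5 × 0.9293 ≈ 3150 km.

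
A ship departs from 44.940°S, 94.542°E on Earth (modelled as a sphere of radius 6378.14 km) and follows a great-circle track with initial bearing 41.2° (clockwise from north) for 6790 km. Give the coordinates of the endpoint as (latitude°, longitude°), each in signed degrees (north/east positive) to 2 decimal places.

7.08°, 130.03°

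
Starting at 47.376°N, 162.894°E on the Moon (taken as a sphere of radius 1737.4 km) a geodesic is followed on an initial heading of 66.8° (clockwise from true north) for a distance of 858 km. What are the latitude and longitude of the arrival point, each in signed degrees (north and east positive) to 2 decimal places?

50.75°, -153.59°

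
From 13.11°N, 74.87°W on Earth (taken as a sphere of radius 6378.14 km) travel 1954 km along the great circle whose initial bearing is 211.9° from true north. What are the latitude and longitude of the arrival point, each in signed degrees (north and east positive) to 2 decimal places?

Angular distance δ = d/R = 1954/6378.14 = 0.30636 rad; initial bearing θ = 3.6984 rad.
sin φ₂ = sin φ₁ cos δ + cos φ₁ sin δ cos θ = (0.2268)(0.9534) + (0.9739)(0.3016)(-0.8490) = -0.0331, so φ₂ = -1.90°.
Δλ = atan2(sin θ sin δ cos φ₁, cos δ − sin φ₁ sin φ₂) = atan2(-0.1552, 0.9609) = -9.175°.
λ₂ = -74.870° − 9.175° = -84.05°.

-1.90°, -84.05°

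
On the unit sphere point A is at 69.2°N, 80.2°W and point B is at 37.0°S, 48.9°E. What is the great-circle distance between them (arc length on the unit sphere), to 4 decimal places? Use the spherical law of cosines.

In radians: φ₁ = 1.2078, φ₂ = -0.6458, Δλ = 129.100° = 2.2532 rad.
cos c = sin φ₁ sin φ₂ + cos φ₁ cos φ₂ cos Δλ = (0.9348)(-0.6018) + (0.3551)(0.7986)(-0.6307) = -0.74145,
so c = arccos(-0.74145) = 2.40603 rad.
On the unit sphere the arc length equals the central angle: 2.4060.

2.4060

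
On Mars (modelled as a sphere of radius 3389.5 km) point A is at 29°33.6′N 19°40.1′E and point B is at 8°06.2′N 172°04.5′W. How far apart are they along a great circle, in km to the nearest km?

8322 km

In radians: φ₁ = 0.5159, φ₂ = 0.1414, Δλ = 168.257° = 2.9366 rad.
cos c = sin φ₁ sin φ₂ + cos φ₁ cos φ₂ cos Δλ = (0.4933)(0.1410) + (0.8698)(0.9900)(-0.9791) = -0.77359,
so c = arccos(-0.77359) = 2.45528 rad.
Distance = R·c = 3389.5 × 2.4553 ≈ 8322 km.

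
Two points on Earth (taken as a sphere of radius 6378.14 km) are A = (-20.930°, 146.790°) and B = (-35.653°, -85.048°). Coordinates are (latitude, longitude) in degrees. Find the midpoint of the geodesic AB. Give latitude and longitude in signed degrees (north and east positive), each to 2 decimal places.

-50.64°, -157.27°

Central angle δ = 1.8346 rad. Interpolating on the sphere with fraction f = 0.5:
P = [sin((1−f)δ)·A + sin(fδ)·B] / sin δ = 0.8224·A + 0.8224·B in Cartesian coordinates,
giving P = (-0.5850, -0.2450, -0.7731), i.e. latitude -50.64°, longitude -157.27°.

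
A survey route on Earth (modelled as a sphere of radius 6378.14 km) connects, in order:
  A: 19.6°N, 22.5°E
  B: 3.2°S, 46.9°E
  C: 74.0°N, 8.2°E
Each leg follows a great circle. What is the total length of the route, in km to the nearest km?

Leg A→B: central angle 0.5775 rad, distance 3683.1 km.
Leg B→C: central angle 1.4090 rad, distance 8986.6 km.
Total: 3683.1 + 8986.6 ≈ 12670 km.

12670 km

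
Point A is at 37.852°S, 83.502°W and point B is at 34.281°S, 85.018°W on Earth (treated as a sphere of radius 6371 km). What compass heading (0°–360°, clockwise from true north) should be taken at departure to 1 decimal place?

340.6°

Δλ = -1.516° = -0.0265 rad.
y = sin Δλ · cos φ₂ = (-0.0265)(0.8263) = -0.0219
x = cos φ₁ sin φ₂ − sin φ₁ cos φ₂ cos Δλ = (0.7896)(-0.5633) − (-0.6136)(0.8263)(0.9996) = 0.0621
θ = atan2(y, x) = -19.39°; adding 360° gives 340.6°.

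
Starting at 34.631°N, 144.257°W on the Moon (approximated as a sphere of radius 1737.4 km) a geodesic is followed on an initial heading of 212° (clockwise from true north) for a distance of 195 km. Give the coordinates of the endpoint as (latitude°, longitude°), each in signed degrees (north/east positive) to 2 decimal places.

29.11°, -148.15°

Angular distance δ = d/R = 195/1737.4 = 0.11224 rad; initial bearing θ = 3.7001 rad.
sin φ₂ = sin φ₁ cos δ + cos φ₁ sin δ cos θ = (0.5683)(0.9937) + (0.8228)(0.1120)(-0.8480) = 0.4866, so φ₂ = 29.11°.
Δλ = atan2(sin θ sin δ cos φ₁, cos δ − sin φ₁ sin φ₂) = atan2(-0.0488, 0.7172) = -3.895°.
λ₂ = -144.257° − 3.895° = -148.15°.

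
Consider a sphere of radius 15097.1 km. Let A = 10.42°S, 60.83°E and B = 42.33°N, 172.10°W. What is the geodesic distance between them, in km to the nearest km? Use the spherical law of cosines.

32689 km

In radians: φ₁ = -0.1819, φ₂ = 0.7388, Δλ = 127.070° = 2.2178 rad.
cos c = sin φ₁ sin φ₂ + cos φ₁ cos φ₂ cos Δλ = (-0.1809)(0.6734) + (0.9835)(0.7393)(-0.6028) = -0.56007,
so c = arccos(-0.56007) = 2.16527 rad.
Distance = R·c = 15097.1 × 2.1653 ≈ 32689 km.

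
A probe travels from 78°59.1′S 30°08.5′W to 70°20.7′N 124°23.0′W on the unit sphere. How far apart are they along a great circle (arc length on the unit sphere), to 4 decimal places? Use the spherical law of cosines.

2.7629

Let φ₁ = -1.3785 rad, φ₂ = 1.2278 rad, and Δλ = -1.6448 rad.
cos c = sin φ₁ sin φ₂ + cos φ₁ cos φ₂ cos Δλ = (-0.9816)(0.9417) + (0.1911)(0.3364)(-0.0740) = -0.92914,
so c = arccos(-0.92914) = 2.76287 rad.
On the unit sphere the arc length equals the central angle: 2.7629.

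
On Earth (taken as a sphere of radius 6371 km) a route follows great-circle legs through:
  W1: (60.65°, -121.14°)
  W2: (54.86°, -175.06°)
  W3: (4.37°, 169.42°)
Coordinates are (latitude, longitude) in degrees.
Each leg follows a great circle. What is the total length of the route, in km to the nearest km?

Leg W1→W2: central angle 0.4972 rad, distance 3167.6 km.
Leg W2→W3: central angle 0.9080 rad, distance 5785.2 km.
Total: 3167.6 + 5785.2 ≈ 8953 km.

8953 km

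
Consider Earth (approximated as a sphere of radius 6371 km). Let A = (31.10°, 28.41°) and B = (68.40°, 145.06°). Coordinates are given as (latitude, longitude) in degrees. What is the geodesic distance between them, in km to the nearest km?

With latitudes φ₁ = 31.100°, φ₂ = 68.400° and longitude difference Δλ = 116.650°:
cos c = sin φ₁ sin φ₂ + cos φ₁ cos φ₂ cos Δλ = (0.5165)(0.9298) + (0.8563)(0.3681)(-0.4485) = 0.33888,
so c = arccos(0.33888) = 1.22508 rad.
Distance = R·c = 6371 × 1.2251 ≈ 7805 km.

7805 km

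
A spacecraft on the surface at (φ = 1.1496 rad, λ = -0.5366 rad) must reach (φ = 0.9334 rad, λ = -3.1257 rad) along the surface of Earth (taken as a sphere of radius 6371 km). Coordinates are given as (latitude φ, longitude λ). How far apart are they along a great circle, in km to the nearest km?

In radians: φ₁ = 1.1496, φ₂ = 0.9334, Δλ = -148.345° = -2.5891 rad.
cos c = sin φ₁ sin φ₂ + cos φ₁ cos φ₂ cos Δλ = (0.9126)(0.8036) + (0.4089)(0.5951)(-0.8512) = 0.52630,
so c = arccos(0.52630) = 1.01655 rad.
Distance = R·c = 6371 × 1.0166 ≈ 6476 km.

6476 km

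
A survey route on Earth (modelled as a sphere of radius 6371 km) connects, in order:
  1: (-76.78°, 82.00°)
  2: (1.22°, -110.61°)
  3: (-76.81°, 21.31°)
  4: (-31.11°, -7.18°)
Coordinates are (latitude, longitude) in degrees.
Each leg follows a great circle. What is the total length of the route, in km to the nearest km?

27982 km

Leg 1→2: central angle 1.8171 rad, distance 11576.9 km.
Leg 2→3: central angle 1.7448 rad, distance 11116.2 km.
Leg 3→4: central angle 0.8302 rad, distance 5289.0 km.
Total: 11576.9 + 11116.2 + 5289.0 ≈ 27982 km.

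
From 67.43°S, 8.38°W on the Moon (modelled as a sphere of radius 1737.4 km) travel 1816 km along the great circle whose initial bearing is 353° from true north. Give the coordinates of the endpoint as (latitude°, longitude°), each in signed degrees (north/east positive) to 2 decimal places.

-7.69°, -14.49°

Angular distance δ = d/R = 1816/1737.4 = 1.04524 rad; initial bearing θ = 6.1610 rad.
sin φ₂ = sin φ₁ cos δ + cos φ₁ sin δ cos θ = (-0.9234)(0.5017) + (0.3838)(0.8650)(0.9925) = -0.1337, so φ₂ = -7.69°.
Δλ = atan2(sin θ sin δ cos φ₁, cos δ − sin φ₁ sin φ₂) = atan2(-0.0405, 0.3782) = -6.107°.
λ₂ = -8.380° − 6.107° = -14.49°.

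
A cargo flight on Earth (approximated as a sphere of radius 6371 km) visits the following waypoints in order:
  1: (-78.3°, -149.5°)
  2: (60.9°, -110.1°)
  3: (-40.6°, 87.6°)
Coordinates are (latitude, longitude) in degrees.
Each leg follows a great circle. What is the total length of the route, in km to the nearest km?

Leg 1→2: central angle 2.4645 rad, distance 15701.4 km.
Leg 2→3: central angle 2.7399 rad, distance 17456.0 km.
Total: 15701.4 + 17456.0 ≈ 33157 km.

33157 km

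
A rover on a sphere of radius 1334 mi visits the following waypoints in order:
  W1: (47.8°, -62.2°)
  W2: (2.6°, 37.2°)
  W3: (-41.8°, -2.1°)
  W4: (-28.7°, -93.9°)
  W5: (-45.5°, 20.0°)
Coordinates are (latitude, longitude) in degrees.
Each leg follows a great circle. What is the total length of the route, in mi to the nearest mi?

7182 mi

Leg W1→W2: central angle 1.6469 rad, distance 2196.9 mi.
Leg W2→W3: central angle 0.9932 rad, distance 1324.9 mi.
Leg W3→W4: central angle 1.2666 rad, distance 1689.6 mi.
Leg W4→W5: central angle 1.4772 rad, distance 1970.6 mi.
Total: 2196.9 + 1324.9 + 1689.6 + 1970.6 ≈ 7182 mi.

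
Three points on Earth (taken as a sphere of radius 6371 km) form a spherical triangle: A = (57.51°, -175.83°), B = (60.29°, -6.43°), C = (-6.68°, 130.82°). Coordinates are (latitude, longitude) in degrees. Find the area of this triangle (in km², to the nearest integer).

39390720 km²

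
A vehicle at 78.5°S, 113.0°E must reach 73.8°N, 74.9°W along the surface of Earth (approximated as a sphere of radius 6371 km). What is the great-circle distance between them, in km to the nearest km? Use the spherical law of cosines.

19453 km

Let φ₁ = -1.3701 rad, φ₂ = 1.2881 rad, and Δλ = 3.0037 rad.
cos c = sin φ₁ sin φ₂ + cos φ₁ cos φ₂ cos Δλ = (-0.9799)(0.9603) + (0.1994)(0.2790)(-0.9905) = -0.99611,
so c = arccos(-0.99611) = 3.05335 rad.
Distance = R·c = 6371 × 3.0534 ≈ 19453 km.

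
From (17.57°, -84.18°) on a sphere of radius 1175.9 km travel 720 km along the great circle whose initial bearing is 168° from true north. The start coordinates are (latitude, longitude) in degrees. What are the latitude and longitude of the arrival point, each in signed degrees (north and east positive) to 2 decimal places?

-16.79°, -77.01°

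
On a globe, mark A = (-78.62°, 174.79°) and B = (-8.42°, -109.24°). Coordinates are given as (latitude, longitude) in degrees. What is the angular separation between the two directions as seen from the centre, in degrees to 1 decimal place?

With latitudes φ₁ = -78.620°, φ₂ = -8.420° and longitude difference Δλ = 75.970°:
Haversine: a = sin²(Δφ/2) + cos φ₁ cos φ₂ sin²(Δλ/2) = 0.3306 + (0.1973)(0.9892)(0.3788) = 0.40457.
Central angle c = 2·arcsin(√a) = 1.37875 rad.
So the angular separation is 79.0°.

79.0°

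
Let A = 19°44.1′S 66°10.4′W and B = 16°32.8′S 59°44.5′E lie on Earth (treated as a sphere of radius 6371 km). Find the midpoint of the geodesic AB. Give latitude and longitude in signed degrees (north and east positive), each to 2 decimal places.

-35.77°, -2.19°

The central angle between A and B is δ = 2.0187 rad.
With f = 0.5, the slerp weights are sin((1−f)δ)/sin δ = 0.9391 and sin(fδ)/sin δ = 0.9391.
Weighted sum of the unit vectors: (0.9391)·(0.3802,-0.8610,-0.3377) + (0.9391)·(0.4830,0.8280,-0.2848) = (0.8107, -0.0310, -0.5846).
Converting back: φ = atan2(z, √(x²+y²)) = -35.77°, λ = atan2(y, x) = -2.19°.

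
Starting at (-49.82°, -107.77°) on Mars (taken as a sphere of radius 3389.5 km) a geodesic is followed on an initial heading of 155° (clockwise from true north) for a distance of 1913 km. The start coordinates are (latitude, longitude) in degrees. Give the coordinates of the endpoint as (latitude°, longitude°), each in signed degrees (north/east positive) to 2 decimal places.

-73.40°, -55.47°

Angular distance δ = d/R = 1913/3389.5 = 0.56439 rad; initial bearing θ = 2.7053 rad.
sin φ₂ = sin φ₁ cos δ + cos φ₁ sin δ cos θ = (-0.7640)(0.8449) + (0.6452)(0.5349)(-0.9063) = -0.9583, so φ₂ = -73.40°.
Δλ = atan2(sin θ sin δ cos φ₁, cos δ − sin φ₁ sin φ₂) = atan2(0.1459, 0.1127) = 52.296°.
λ₂ = -107.770° + 52.296° = -55.47°.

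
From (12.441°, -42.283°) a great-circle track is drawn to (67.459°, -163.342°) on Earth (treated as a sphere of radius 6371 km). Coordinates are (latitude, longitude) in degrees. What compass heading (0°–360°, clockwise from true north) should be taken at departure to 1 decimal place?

340.8°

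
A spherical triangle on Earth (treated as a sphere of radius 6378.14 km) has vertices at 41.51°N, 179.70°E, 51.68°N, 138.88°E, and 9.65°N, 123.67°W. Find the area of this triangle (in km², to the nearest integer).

4425122 km²

Side lengths (central angles): a = 1.5185, b = 1.0273, c = 0.5128 rad; semiperimeter s = 1.5293.
By l'Huilier's theorem, tan(E/4) = √[tan(s/2) tan((s−a)/2) tan((s−b)/2) tan((s−c)/2)], giving spherical excess E = 0.1088 rad.
Area = E·R² = 0.1088 × (6378.14)² ≈ 4425122 km².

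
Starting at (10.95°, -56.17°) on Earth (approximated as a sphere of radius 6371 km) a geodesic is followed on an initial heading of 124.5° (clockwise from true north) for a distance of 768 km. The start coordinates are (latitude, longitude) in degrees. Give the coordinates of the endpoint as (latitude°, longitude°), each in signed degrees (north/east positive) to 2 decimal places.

Angular distance δ = d/R = 768/6371 = 0.12055 rad; initial bearing θ = 2.1729 rad.
sin φ₂ = sin φ₁ cos δ + cos φ₁ sin δ cos θ = (0.1900)(0.9927) + (0.9818)(0.1203)(-0.5664) = 0.1217, so φ₂ = 6.99°.
Δλ = atan2(sin θ sin δ cos φ₁, cos δ − sin φ₁ sin φ₂) = atan2(0.0973, 0.9696) = 5.730°.
λ₂ = -56.170° + 5.730° = -50.44°.

6.99°, -50.44°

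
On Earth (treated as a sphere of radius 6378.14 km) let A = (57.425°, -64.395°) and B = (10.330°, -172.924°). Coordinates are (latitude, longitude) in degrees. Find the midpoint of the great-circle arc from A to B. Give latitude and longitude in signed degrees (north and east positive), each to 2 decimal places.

Central angle δ = 1.5880 rad. Interpolating on the sphere with fraction f = 0.5:
P = [sin((1−f)δ)·A + sin(fδ)·B] / sin δ = 0.7133·A + 0.7133·B in Cartesian coordinates,
giving P = (-0.5304, -0.4328, 0.7290), i.e. latitude 46.80°, longitude -140.79°.

46.80°, -140.79°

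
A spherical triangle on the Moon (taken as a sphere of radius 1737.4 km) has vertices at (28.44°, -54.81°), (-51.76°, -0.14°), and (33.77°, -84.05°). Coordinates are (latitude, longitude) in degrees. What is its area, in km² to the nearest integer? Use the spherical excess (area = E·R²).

1132100 km²

Side lengths (central angles): a = 1.9628, b = 0.4452, c = 1.6301 rad; semiperimeter s = 2.0190.
By l'Huilier's theorem, tan(E/4) = √[tan(s/2) tan((s−a)/2) tan((s−b)/2) tan((s−c)/2)], giving spherical excess E = 0.3750 rad.
Area = E·R² = 0.3750 × (1737.4)² ≈ 1132100 km².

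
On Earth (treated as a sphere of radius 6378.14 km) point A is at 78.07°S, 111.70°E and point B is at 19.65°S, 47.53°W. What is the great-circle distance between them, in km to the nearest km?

With latitudes φ₁ = -78.070°, φ₂ = -19.650° and longitude difference Δλ = -159.230°:
cos c = sin φ₁ sin φ₂ + cos φ₁ cos φ₂ cos Δλ = (-0.9784)(-0.3363) + (0.2067)(0.9418)(-0.9350) = 0.14698,
so c = arccos(0.14698) = 1.42328 rad.
Distance = R·c = 6378.14 × 1.4233 ≈ 9078 km.

9078 km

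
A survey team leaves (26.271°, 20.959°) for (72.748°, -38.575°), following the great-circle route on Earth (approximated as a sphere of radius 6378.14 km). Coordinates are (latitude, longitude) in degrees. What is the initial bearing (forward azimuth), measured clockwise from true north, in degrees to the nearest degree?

342°

With φ₁ = 0.4585, φ₂ = 1.2697, Δλ = -1.0391 rad, the forward-azimuth formula gives
θ = atan2( sin Δλ cos φ₂ , cos φ₁ sin φ₂ − sin φ₁ cos φ₂ cos Δλ ) = atan2(-0.2556, 0.7898) = -17.93°.
Adding 360° brings this into [0°, 360°): 342°.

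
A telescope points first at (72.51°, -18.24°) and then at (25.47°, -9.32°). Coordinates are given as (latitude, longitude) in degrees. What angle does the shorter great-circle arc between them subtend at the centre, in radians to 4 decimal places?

0.8255 rad

With latitudes φ₁ = 72.510°, φ₂ = 25.470° and longitude difference Δλ = 8.920°:
cos c = sin φ₁ sin φ₂ + cos φ₁ cos φ₂ cos Δλ = (0.9538)(0.4300) + (0.3005)(0.9028)(0.9879) = 0.67821,
so c = arccos(0.67821) = 0.82548 rad.
So the angular separation is 0.8255 rad.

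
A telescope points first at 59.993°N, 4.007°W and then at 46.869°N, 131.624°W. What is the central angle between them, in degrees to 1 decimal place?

In radians: φ₁ = 1.0471, φ₂ = 0.8180, Δλ = -127.617° = -2.2273 rad.
Haversine: a = sin²(Δφ/2) + cos φ₁ cos φ₂ sin²(Δλ/2) = 0.0131 + (0.5001)(0.6837)(0.8052) = 0.28836.
Central angle c = 2·arcsin(√a) = 1.13373 rad.
So the angular separation is 65.0°.

65.0°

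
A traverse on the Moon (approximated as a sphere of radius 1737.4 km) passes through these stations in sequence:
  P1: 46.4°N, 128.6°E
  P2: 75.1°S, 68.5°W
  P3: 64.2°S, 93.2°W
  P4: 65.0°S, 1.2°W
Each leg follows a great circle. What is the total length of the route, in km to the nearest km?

6064 km

Leg P1→P2: central angle 2.6246 rad, distance 4560.0 km.
Leg P2→P3: central angle 0.2384 rad, distance 414.2 km.
Leg P3→P4: central angle 0.6274 rad, distance 1090.1 km.
Total: 4560.0 + 414.2 + 1090.1 ≈ 6064 km.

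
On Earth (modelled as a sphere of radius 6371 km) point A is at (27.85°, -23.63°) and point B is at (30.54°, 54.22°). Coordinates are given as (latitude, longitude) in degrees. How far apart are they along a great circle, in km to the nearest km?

7402 km

With latitudes φ₁ = 27.850°, φ₂ = 30.540° and longitude difference Δλ = 77.850°:
cos c = sin φ₁ sin φ₂ + cos φ₁ cos φ₂ cos Δλ = (0.4672)(0.5081) + (0.8842)(0.8613)(0.2105) = 0.39766,
so c = arccos(0.39766) = 1.16183 rad.
Distance = R·c = 6371 × 1.1618 ≈ 7402 km.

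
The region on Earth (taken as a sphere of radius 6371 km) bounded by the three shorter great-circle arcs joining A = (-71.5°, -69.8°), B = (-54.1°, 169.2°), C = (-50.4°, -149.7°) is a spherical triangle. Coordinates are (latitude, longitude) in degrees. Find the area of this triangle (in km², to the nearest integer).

6574033 km²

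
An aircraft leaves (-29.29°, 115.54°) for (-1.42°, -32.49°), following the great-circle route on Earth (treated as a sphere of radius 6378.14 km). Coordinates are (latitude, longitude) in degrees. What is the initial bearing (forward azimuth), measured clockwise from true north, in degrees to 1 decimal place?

With φ₁ = -0.5112, φ₂ = -0.0248, Δλ = -2.5836 rad, the forward-azimuth formula gives
θ = atan2( sin Δλ cos φ₂ , cos φ₁ sin φ₂ − sin φ₁ cos φ₂ cos Δλ ) = atan2(-0.5293, -0.4365) = -129.51°.
Adding 360° brings this into [0°, 360°): 230.5°.

230.5°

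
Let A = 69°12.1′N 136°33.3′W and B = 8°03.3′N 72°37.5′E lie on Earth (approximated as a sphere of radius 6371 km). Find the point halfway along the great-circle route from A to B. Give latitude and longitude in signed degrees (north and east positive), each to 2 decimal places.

Central angle δ = 1.7477 rad. Interpolating on the sphere with fraction f = 0.5:
P = [sin((1−f)δ)·A + sin(fδ)·B] / sin δ = 0.7790·A + 0.7790·B in Cartesian coordinates,
giving P = (0.0295, 0.5459, 0.8373), i.e. latitude 56.86°, longitude 86.91°.

56.86°, 86.91°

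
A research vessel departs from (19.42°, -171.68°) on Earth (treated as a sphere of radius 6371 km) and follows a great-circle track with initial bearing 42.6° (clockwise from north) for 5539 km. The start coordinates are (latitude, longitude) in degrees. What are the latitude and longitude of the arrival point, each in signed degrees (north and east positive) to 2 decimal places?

Angular distance δ = d/R = 5539/6371 = 0.86941 rad; initial bearing θ = 0.7435 rad.
sin φ₂ = sin φ₁ cos δ + cos φ₁ sin δ cos θ = (0.3325)(0.6453) + (0.9431)(0.7639)(0.7361) = 0.7449, so φ₂ = 48.15°.
Δλ = atan2(sin θ sin δ cos φ₁, cos δ − sin φ₁ sin φ₂) = atan2(0.4877, 0.3976) = 50.809°.
λ₂ = -171.680° + 50.809° = -120.87°.

48.15°, -120.87°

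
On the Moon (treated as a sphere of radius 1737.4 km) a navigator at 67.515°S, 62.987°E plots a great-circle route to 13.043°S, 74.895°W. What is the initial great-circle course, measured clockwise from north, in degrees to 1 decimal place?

220.9°

Δλ = -137.882° = -2.4065 rad.
y = sin Δλ · cos φ₂ = (-0.6707)(0.9742) = -0.6534
x = cos φ₁ sin φ₂ − sin φ₁ cos φ₂ cos Δλ = (0.3824)(-0.2257) − (-0.9240)(0.9742)(-0.7418) = -0.7540
θ = atan2(y, x) = -139.09°; adding 360° gives 220.9°.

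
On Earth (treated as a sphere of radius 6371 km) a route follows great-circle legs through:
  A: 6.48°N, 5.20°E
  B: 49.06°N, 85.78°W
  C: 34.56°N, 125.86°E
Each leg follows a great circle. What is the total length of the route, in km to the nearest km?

Leg A→B: central angle 1.4966 rad, distance 9534.9 km.
Leg B→C: central angle 1.6017 rad, distance 10204.5 km.
Total: 9534.9 + 10204.5 ≈ 19739 km.

19739 km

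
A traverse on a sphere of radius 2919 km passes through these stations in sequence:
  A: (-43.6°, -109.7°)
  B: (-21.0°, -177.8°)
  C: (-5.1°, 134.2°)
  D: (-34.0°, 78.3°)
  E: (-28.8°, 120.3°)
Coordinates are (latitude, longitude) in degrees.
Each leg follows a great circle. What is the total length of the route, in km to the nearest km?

10410 km

Leg A→B: central angle 1.0480 rad, distance 3059.1 km.
Leg B→C: central angle 0.8578 rad, distance 2504.0 km.
Leg C→D: central angle 1.0325 rad, distance 3013.9 km.
Leg D→E: central angle 0.6279 rad, distance 1832.7 km.
Total: 3059.1 + 2504.0 + 3013.9 + 1832.7 ≈ 10410 km.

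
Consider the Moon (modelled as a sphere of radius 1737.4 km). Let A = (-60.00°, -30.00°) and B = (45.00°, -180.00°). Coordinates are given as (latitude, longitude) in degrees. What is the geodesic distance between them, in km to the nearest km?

4752 km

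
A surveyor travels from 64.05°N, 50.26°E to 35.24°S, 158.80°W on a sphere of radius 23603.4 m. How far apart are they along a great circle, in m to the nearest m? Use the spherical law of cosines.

60239 m

With latitudes φ₁ = 64.050°, φ₂ = -35.240° and longitude difference Δλ = 150.940°:
cos c = sin φ₁ sin φ₂ + cos φ₁ cos φ₂ cos Δλ = (0.8992)(-0.5770) + (0.4376)(0.8167)(-0.8741) = -0.83123,
so c = arccos(-0.83123) = 2.55211 rad.
Distance = R·c = 23603.4 × 2.5521 ≈ 60239 m.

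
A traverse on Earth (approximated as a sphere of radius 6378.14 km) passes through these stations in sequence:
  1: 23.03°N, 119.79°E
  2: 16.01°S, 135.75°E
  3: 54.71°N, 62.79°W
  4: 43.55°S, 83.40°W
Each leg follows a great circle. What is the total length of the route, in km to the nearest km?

Leg 1→2: central angle 0.7338 rad, distance 4680.5 km.
Leg 2→3: central angle 2.4213 rad, distance 15443.4 km.
Leg 3→4: central angle 1.7421 rad, distance 11111.3 km.
Total: 4680.5 + 15443.4 + 11111.3 ≈ 31235 km.

31235 km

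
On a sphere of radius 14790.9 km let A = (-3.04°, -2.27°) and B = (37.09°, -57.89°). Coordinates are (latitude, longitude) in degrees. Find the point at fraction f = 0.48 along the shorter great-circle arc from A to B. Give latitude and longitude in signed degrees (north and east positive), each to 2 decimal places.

18.22°, -25.65°

Central angle δ = 1.1397 rad. Interpolating on the sphere with fraction f = 0.48:
P = [sin((1−f)δ)·A + sin(fδ)·B] / sin δ = 0.6148·A + 0.5726·B in Cartesian coordinates,
giving P = (0.8562, -0.4112, 0.3127), i.e. latitude 18.22°, longitude -25.65°.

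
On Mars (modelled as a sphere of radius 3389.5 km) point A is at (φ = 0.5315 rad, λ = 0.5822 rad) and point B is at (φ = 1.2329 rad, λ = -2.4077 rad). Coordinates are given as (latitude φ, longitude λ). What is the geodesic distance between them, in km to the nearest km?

4657 km

Let φ₁ = 0.5315 rad, φ₂ = 1.2329 rad, and Δλ = -2.9899 rad.
Haversine: a = sin²(Δφ/2) + cos φ₁ cos φ₂ sin²(Δλ/2) = 0.1180 + (0.8620)(0.3315)(0.9943) = 0.40216.
Central angle c = 2·arcsin(√a) = 1.37385 rad.
Distance = R·c = 3389.5 × 1.3738 ≈ 4657 km.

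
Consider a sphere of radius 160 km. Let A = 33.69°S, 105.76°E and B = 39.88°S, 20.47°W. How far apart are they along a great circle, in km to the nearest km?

Let φ₁ = -0.5880 rad, φ₂ = -0.6960 rad, and Δλ = -2.2031 rad.
cos c = sin φ₁ sin φ₂ + cos φ₁ cos φ₂ cos Δλ = (-0.5547)(-0.6412) + (0.8321)(0.7674)(-0.5910) = -0.02171,
so c = arccos(-0.02171) = 1.59251 rad.
Distance = R·c = 160 × 1.5925 ≈ 255 km.

255 km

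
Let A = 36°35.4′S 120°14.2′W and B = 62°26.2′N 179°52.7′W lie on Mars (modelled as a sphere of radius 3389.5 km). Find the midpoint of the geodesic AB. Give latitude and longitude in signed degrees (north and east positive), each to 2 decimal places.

The central angle between A and B is δ = 1.9184 rad.
With f = 0.5, the slerp weights are sin((1−f)δ)/sin δ = 0.8708 and sin(fδ)/sin δ = 0.8708.
Weighted sum of the unit vectors: (0.8708)·(-0.4043,-0.6937,-0.5961) + (0.8708)·(-0.4627,-0.0010,0.8865) = (-0.7551, -0.6049, 0.2529).
Converting back: φ = atan2(z, √(x²+y²)) = 14.65°, λ = atan2(y, x) = -141.30°.

14.65°, -141.30°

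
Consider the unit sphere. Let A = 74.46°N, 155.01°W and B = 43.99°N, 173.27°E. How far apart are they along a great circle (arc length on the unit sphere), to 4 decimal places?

0.5861

With latitudes φ₁ = 74.460°, φ₂ = 43.990° and longitude difference Δλ = -31.720°:
cos c = sin φ₁ sin φ₂ + cos φ₁ cos φ₂ cos Δλ = (0.9634)(0.6945) + (0.2679)(0.7195)(0.8506) = 0.83310,
so c = arccos(0.83310) = 0.58610 rad.
On the unit sphere the arc length equals the central angle: 0.5861.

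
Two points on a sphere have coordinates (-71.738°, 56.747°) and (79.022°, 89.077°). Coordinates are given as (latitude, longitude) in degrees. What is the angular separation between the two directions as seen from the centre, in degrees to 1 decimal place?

151.9°

In radians: φ₁ = -1.2521, φ₂ = 1.3792, Δλ = 32.330° = 0.5643 rad.
cos c = sin φ₁ sin φ₂ + cos φ₁ cos φ₂ cos Δλ = (-0.9496)(0.9817) + (0.3134)(0.1904)(0.8450) = -0.88183,
so c = arccos(-0.88183) = 2.65053 rad.
So the angular separation is 151.9°.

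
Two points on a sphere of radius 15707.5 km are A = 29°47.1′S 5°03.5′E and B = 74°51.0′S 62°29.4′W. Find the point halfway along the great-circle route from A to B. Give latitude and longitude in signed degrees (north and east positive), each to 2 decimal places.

-55.70°, -8.96°

The central angle between A and B is δ = 0.9690 rad.
With f = 0.5, the slerp weights are sin((1−f)δ)/sin δ = 0.5650 and sin(fδ)/sin δ = 0.5650.
Weighted sum of the unit vectors: (0.5650)·(0.8645,0.0765,-0.4967) + (0.5650)·(0.1207,-0.2318,-0.9652) = (0.5567, -0.0877, -0.8261).
Converting back: φ = atan2(z, √(x²+y²)) = -55.70°, λ = atan2(y, x) = -8.96°.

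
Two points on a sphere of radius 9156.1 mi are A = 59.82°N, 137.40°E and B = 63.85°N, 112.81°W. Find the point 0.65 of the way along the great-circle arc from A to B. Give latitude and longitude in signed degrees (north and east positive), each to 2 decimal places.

72.50°, -150.04°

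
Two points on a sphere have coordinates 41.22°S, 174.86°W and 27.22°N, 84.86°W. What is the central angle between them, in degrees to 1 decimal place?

107.5°

With latitudes φ₁ = -41.220°, φ₂ = 27.220° and longitude difference Δλ = 90.000°:
cos c = sin φ₁ sin φ₂ + cos φ₁ cos φ₂ cos Δλ = (-0.6590)(0.4574) + (0.7522)(0.8893)(0.0000) = -0.30141,
so c = arccos(-0.30141) = 1.87697 rad.
So the angular separation is 107.5°.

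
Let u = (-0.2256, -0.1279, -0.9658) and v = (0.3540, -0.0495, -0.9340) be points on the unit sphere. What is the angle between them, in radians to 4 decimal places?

0.5944 rad

u·v = 0.8285; |u| = 1.0000, |v| = 1.0001.
cos θ = (u·v)/(|u||v|) = 0.8285, so θ = 0.5944 rad.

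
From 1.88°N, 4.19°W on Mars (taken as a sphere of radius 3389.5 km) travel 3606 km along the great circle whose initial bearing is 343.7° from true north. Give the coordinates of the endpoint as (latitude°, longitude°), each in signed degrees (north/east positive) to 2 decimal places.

58.71°, -32.39°

Angular distance δ = d/R = 3606/3389.5 = 1.06387 rad; initial bearing θ = 5.9987 rad.
sin φ₂ = sin φ₁ cos δ + cos φ₁ sin δ cos θ = (0.0328)(0.4855) + (0.9995)(0.8742)(0.9598) = 0.8546, so φ₂ = 58.71°.
Δλ = atan2(sin θ sin δ cos φ₁, cos δ − sin φ₁ sin φ₂) = atan2(-0.2452, 0.4575) = -28.196°.
λ₂ = -4.190° − 28.196° = -32.39°.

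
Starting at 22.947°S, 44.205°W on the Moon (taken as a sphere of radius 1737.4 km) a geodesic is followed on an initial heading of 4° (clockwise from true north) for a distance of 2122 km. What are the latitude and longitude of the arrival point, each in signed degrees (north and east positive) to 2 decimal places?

Angular distance δ = d/R = 2122/1737.4 = 1.22137 rad; initial bearing θ = 0.0698 rad.
sin φ₂ = sin φ₁ cos δ + cos φ₁ sin δ cos θ = (-0.3899)(0.3424) + (0.9209)(0.9396)(0.9976) = 0.7296, so φ₂ = 46.86°.
Δλ = atan2(sin θ sin δ cos φ₁, cos δ − sin φ₁ sin φ₂) = atan2(0.0604, 0.6268) = 5.500°.
λ₂ = -44.205° + 5.500° = -38.71°.

46.86°, -38.71°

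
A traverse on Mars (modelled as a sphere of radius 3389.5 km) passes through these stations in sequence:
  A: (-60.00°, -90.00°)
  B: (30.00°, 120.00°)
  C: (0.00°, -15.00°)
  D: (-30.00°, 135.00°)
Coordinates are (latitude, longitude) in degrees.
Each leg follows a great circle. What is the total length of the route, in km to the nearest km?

Leg A→B: central angle 2.5116 rad, distance 8513.0 km.
Leg B→C: central angle 2.2299 rad, distance 7558.1 km.
Leg C→D: central angle 2.4189 rad, distance 8198.7 km.
Total: 8513.0 + 7558.1 + 8198.7 ≈ 24270 km.

24270 km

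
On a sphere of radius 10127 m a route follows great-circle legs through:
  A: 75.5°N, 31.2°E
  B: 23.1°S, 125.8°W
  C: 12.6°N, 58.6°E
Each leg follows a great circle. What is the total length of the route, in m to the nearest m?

52139 m

Leg A→B: central angle 2.2041 rad, distance 22321.2 m.
Leg B→C: central angle 2.9443 rad, distance 29817.4 m.
Total: 22321.2 + 29817.4 ≈ 52139 m.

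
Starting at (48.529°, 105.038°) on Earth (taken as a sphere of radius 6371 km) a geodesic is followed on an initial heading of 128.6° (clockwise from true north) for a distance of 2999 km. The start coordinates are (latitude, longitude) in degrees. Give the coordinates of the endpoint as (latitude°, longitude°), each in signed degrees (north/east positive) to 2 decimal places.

28.71°, 128.88°

Angular distance δ = d/R = 2999/6371 = 0.47073 rad; initial bearing θ = 2.2445 rad.
sin φ₂ = sin φ₁ cos δ + cos φ₁ sin δ cos θ = (0.7493)(0.8912) + (0.6622)(0.4535)(-0.6239) = 0.4804, so φ₂ = 28.71°.
Δλ = atan2(sin θ sin δ cos φ₁, cos δ − sin φ₁ sin φ₂) = atan2(0.2347, 0.5313) = 23.837°.
λ₂ = 105.038° + 23.837° = 128.88°.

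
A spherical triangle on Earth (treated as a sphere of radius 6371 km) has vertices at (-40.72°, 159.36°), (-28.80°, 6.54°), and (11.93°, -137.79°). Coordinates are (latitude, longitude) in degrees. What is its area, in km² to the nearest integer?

Side lengths (central angles): a = 2.4916, b = 1.3658, c = 1.8510 rad; semiperimeter s = 2.8542.
By l'Huilier's theorem, tan(E/4) = √[tan(s/2) tan((s−a)/2) tan((s−b)/2) tan((s−c)/2)], giving spherical excess E = 2.6987 rad.
Area = E·R² = 2.6987 × (6371)² ≈ 109539786 km².

109539786 km²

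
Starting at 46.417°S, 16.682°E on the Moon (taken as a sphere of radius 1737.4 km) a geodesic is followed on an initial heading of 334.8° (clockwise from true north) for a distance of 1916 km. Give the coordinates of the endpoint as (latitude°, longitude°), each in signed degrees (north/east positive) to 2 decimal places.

13.29°, -6.30°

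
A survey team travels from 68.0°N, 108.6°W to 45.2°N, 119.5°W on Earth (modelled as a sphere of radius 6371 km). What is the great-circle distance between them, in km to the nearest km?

In radians: φ₁ = 1.1868, φ₂ = 0.7889, Δλ = -10.900° = -0.1902 rad.
Haversine: a = sin²(Δφ/2) + cos φ₁ cos φ₂ sin²(Δλ/2) = 0.0391 + (0.3746)(0.7046)(0.0090) = 0.04145.
Central angle c = 2·arcsin(√a) = 0.41005 rad.
Distance = R·c = 6371 × 0.4100 ≈ 2612 km.

2612 km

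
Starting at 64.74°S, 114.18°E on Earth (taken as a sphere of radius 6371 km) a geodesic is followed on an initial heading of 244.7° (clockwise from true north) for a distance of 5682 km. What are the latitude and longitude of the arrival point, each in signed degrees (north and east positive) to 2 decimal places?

Angular distance δ = d/R = 5682/6371 = 0.89185 rad; initial bearing θ = 4.2708 rad.
sin φ₂ = sin φ₁ cos δ + cos φ₁ sin δ cos θ = (-0.9044)(0.6280) + (0.4267)(0.7782)(-0.4274) = -0.7098, so φ₂ = -45.22°.
Δλ = atan2(sin θ sin δ cos φ₁, cos δ − sin φ₁ sin φ₂) = atan2(-0.3002, -0.0140) = -92.670°.
λ₂ = 114.180° − 92.670° = 21.51°.

-45.22°, 21.51°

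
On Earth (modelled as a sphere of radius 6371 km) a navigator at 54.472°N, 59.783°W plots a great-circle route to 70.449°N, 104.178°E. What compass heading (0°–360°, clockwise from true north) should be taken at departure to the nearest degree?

With φ₁ = 0.9507, φ₂ = 1.2296, Δλ = 2.8617 rad, the forward-azimuth formula gives
θ = atan2( sin Δλ cos φ₂ , cos φ₁ sin φ₂ − sin φ₁ cos φ₂ cos Δλ ) = atan2(0.0925, 0.8093) = 6.52°.
So the initial bearing is 7°.

7°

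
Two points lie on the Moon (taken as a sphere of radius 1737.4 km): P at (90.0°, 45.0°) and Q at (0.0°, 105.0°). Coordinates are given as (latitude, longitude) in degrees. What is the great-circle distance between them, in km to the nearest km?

In radians: φ₁ = 1.5708, φ₂ = 0.0000, Δλ = 60.000° = 1.0472 rad.
cos c = sin φ₁ sin φ₂ + cos φ₁ cos φ₂ cos Δλ = (1.0000)(0.0000) + (0.0000)(1.0000)(0.5000) = 0.00000,
so c = arccos(0.00000) = 1.57080 rad.
Distance = R·c = 1737.4 × 1.5708 ≈ 2729 km.

2729 km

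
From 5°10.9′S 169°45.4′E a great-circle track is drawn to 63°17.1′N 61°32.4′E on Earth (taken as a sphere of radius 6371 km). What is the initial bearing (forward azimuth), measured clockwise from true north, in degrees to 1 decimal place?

334.0°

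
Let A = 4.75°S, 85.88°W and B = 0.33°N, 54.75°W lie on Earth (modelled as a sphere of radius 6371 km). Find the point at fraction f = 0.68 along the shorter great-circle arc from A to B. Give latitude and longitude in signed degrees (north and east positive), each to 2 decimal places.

-1.36°, -64.69°

The central angle between A and B is δ = 0.5499 rad.
With f = 0.68, the slerp weights are sin((1−f)δ)/sin δ = 0.3350 and sin(fδ)/sin δ = 0.6990.
Weighted sum of the unit vectors: (0.3350)·(0.0716,-0.9940,-0.0828) + (0.6990)·(0.5771,-0.8166,0.0058) = (0.4274, -0.9038, -0.0237).
Converting back: φ = atan2(z, √(x²+y²)) = -1.36°, λ = atan2(y, x) = -64.69°.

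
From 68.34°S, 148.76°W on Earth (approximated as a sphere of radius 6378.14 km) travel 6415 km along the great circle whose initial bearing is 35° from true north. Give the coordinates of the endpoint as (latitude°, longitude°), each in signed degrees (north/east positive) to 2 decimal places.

Angular distance δ = d/R = 6415/6378.14 = 1.00578 rad; initial bearing θ = 0.6109 rad.
sin φ₂ = sin φ₁ cos δ + cos φ₁ sin δ cos θ = (-0.9294)(0.5354) + (0.3691)(0.8446)(0.8192) = -0.2423, so φ₂ = -14.02°.
Δλ = atan2(sin θ sin δ cos φ₁, cos δ − sin φ₁ sin φ₂) = atan2(0.1788, 0.3103) = 29.954°.
λ₂ = -148.760° + 29.954° = -118.81°.

-14.02°, -118.81°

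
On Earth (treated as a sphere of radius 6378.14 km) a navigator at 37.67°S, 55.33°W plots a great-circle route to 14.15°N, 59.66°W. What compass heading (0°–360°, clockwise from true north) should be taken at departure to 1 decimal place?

354.7°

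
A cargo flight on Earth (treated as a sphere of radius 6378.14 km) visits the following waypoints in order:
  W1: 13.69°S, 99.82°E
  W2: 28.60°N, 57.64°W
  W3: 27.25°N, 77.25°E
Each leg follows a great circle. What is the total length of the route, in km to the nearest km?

29353 km

Leg W1→W2: central angle 2.6933 rad, distance 17178.0 km.
Leg W2→W3: central angle 1.9089 rad, distance 12175.1 km.
Total: 17178.0 + 12175.1 ≈ 29353 km.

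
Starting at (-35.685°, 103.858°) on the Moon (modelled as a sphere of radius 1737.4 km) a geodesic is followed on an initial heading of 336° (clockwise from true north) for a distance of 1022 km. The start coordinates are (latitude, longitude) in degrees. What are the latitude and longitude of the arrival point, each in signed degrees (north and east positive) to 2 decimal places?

Angular distance δ = d/R = 1022/1737.4 = 0.58824 rad; initial bearing θ = 5.8643 rad.
sin φ₂ = sin φ₁ cos δ + cos φ₁ sin δ cos θ = (-0.5833)(0.8319) + (0.8122)(0.5549)(0.9135) = -0.0735, so φ₂ = -4.22°.
Δλ = atan2(sin θ sin δ cos φ₁, cos δ − sin φ₁ sin φ₂) = atan2(-0.1833, 0.7890) = -13.080°.
λ₂ = 103.858° − 13.080° = 90.78°.

-4.22°, 90.78°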